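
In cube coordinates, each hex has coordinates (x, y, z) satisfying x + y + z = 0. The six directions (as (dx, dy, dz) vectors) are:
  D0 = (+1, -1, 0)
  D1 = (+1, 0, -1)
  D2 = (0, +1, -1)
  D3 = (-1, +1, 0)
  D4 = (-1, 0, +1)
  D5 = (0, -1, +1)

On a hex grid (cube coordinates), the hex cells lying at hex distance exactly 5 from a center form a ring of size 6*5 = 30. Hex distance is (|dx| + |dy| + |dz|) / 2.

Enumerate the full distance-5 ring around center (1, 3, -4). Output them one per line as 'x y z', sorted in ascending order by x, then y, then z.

Answer: -4 3 1
-4 4 0
-4 5 -1
-4 6 -2
-4 7 -3
-4 8 -4
-3 2 1
-3 8 -5
-2 1 1
-2 8 -6
-1 0 1
-1 8 -7
0 -1 1
0 8 -8
1 -2 1
1 8 -9
2 -2 0
2 7 -9
3 -2 -1
3 6 -9
4 -2 -2
4 5 -9
5 -2 -3
5 4 -9
6 -2 -4
6 -1 -5
6 0 -6
6 1 -7
6 2 -8
6 3 -9

Derivation:
Walk ring at distance 5 from (1, 3, -4):
Start at center + D4*5 = (-4, 3, 1)
  hex 0: (-4, 3, 1)
  hex 1: (-3, 2, 1)
  hex 2: (-2, 1, 1)
  hex 3: (-1, 0, 1)
  hex 4: (0, -1, 1)
  hex 5: (1, -2, 1)
  hex 6: (2, -2, 0)
  hex 7: (3, -2, -1)
  hex 8: (4, -2, -2)
  hex 9: (5, -2, -3)
  hex 10: (6, -2, -4)
  hex 11: (6, -1, -5)
  hex 12: (6, 0, -6)
  hex 13: (6, 1, -7)
  hex 14: (6, 2, -8)
  hex 15: (6, 3, -9)
  hex 16: (5, 4, -9)
  hex 17: (4, 5, -9)
  hex 18: (3, 6, -9)
  hex 19: (2, 7, -9)
  hex 20: (1, 8, -9)
  hex 21: (0, 8, -8)
  hex 22: (-1, 8, -7)
  hex 23: (-2, 8, -6)
  hex 24: (-3, 8, -5)
  hex 25: (-4, 8, -4)
  hex 26: (-4, 7, -3)
  hex 27: (-4, 6, -2)
  hex 28: (-4, 5, -1)
  hex 29: (-4, 4, 0)
Sorted: 30 hexes.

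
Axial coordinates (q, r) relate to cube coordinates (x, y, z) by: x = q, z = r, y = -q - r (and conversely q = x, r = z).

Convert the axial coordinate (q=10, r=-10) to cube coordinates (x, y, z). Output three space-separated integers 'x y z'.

x = q = 10
z = r = -10
y = -x - z = -(10) - (-10) = 0

Answer: 10 0 -10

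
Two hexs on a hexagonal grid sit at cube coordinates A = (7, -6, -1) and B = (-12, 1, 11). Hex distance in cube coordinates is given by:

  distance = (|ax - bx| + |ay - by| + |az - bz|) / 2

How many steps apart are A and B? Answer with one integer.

Answer: 19

Derivation:
|ax - bx| = |7 - (-12)| = 19
|ay - by| = |-6 - 1| = 7
|az - bz| = |-1 - 11| = 12
distance = (19 + 7 + 12) / 2 = 38 / 2 = 19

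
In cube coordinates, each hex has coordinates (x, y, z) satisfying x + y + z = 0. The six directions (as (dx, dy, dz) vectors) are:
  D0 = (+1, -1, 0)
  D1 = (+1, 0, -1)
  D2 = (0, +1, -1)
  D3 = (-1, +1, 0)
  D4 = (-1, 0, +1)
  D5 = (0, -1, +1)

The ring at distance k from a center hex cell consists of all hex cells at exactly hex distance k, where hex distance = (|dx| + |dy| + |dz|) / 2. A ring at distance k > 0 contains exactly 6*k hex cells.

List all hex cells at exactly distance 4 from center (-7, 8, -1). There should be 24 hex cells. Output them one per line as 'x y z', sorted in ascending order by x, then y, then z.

Answer: -11 8 3
-11 9 2
-11 10 1
-11 11 0
-11 12 -1
-10 7 3
-10 12 -2
-9 6 3
-9 12 -3
-8 5 3
-8 12 -4
-7 4 3
-7 12 -5
-6 4 2
-6 11 -5
-5 4 1
-5 10 -5
-4 4 0
-4 9 -5
-3 4 -1
-3 5 -2
-3 6 -3
-3 7 -4
-3 8 -5

Derivation:
Walk ring at distance 4 from (-7, 8, -1):
Start at center + D4*4 = (-11, 8, 3)
  hex 0: (-11, 8, 3)
  hex 1: (-10, 7, 3)
  hex 2: (-9, 6, 3)
  hex 3: (-8, 5, 3)
  hex 4: (-7, 4, 3)
  hex 5: (-6, 4, 2)
  hex 6: (-5, 4, 1)
  hex 7: (-4, 4, 0)
  hex 8: (-3, 4, -1)
  hex 9: (-3, 5, -2)
  hex 10: (-3, 6, -3)
  hex 11: (-3, 7, -4)
  hex 12: (-3, 8, -5)
  hex 13: (-4, 9, -5)
  hex 14: (-5, 10, -5)
  hex 15: (-6, 11, -5)
  hex 16: (-7, 12, -5)
  hex 17: (-8, 12, -4)
  hex 18: (-9, 12, -3)
  hex 19: (-10, 12, -2)
  hex 20: (-11, 12, -1)
  hex 21: (-11, 11, 0)
  hex 22: (-11, 10, 1)
  hex 23: (-11, 9, 2)
Sorted: 24 hexes.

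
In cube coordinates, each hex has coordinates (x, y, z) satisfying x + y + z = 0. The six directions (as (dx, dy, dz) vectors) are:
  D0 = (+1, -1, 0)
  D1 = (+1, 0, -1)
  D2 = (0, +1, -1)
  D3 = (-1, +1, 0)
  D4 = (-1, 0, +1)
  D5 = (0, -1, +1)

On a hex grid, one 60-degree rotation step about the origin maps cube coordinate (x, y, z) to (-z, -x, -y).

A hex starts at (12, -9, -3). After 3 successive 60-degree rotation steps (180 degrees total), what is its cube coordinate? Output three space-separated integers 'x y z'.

Answer: -12 9 3

Derivation:
Start: (12, -9, -3)
Step 1: (12, -9, -3) -> (-(-3), -(12), -(-9)) = (3, -12, 9)
Step 2: (3, -12, 9) -> (-(9), -(3), -(-12)) = (-9, -3, 12)
Step 3: (-9, -3, 12) -> (-(12), -(-9), -(-3)) = (-12, 9, 3)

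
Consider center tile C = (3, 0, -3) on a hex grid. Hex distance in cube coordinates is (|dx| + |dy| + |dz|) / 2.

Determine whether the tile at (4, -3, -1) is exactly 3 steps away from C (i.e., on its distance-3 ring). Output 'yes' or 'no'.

|px - cx| = |4 - 3| = 1
|py - cy| = |-3 - 0| = 3
|pz - cz| = |-1 - (-3)| = 2
distance = (1+3+2)/2 = 6/2 = 3
radius = 3; distance == radius -> yes

Answer: yes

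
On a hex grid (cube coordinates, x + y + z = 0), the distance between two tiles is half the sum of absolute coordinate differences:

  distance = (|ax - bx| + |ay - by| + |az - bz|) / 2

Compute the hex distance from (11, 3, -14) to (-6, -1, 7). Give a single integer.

|ax - bx| = |11 - (-6)| = 17
|ay - by| = |3 - (-1)| = 4
|az - bz| = |-14 - 7| = 21
distance = (17 + 4 + 21) / 2 = 42 / 2 = 21

Answer: 21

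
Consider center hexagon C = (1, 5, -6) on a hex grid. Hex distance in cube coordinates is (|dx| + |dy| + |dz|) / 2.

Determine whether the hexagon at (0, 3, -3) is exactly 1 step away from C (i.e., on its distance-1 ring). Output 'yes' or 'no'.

|px - cx| = |0 - 1| = 1
|py - cy| = |3 - 5| = 2
|pz - cz| = |-3 - (-6)| = 3
distance = (1+2+3)/2 = 6/2 = 3
radius = 1; distance != radius -> no

Answer: no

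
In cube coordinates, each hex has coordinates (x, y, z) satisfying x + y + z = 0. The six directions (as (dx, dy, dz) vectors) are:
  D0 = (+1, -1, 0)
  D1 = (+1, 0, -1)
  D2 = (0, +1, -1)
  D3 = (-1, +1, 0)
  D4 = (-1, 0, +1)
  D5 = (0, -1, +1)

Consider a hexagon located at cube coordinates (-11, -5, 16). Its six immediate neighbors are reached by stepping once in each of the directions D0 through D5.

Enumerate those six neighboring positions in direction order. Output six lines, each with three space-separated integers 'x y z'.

Center: (-11, -5, 16). Add each direction:
  D0: (-11, -5, 16) + (1, -1, 0) = (-10, -6, 16)
  D1: (-11, -5, 16) + (1, 0, -1) = (-10, -5, 15)
  D2: (-11, -5, 16) + (0, 1, -1) = (-11, -4, 15)
  D3: (-11, -5, 16) + (-1, 1, 0) = (-12, -4, 16)
  D4: (-11, -5, 16) + (-1, 0, 1) = (-12, -5, 17)
  D5: (-11, -5, 16) + (0, -1, 1) = (-11, -6, 17)

Answer: -10 -6 16
-10 -5 15
-11 -4 15
-12 -4 16
-12 -5 17
-11 -6 17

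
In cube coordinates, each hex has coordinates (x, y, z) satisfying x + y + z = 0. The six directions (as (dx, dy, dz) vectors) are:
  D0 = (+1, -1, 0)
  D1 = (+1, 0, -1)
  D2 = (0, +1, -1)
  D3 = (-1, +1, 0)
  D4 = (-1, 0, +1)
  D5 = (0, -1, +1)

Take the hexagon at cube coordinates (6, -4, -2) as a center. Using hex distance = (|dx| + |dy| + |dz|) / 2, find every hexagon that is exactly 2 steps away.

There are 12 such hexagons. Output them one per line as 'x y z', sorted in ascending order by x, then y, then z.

Walk ring at distance 2 from (6, -4, -2):
Start at center + D4*2 = (4, -4, 0)
  hex 0: (4, -4, 0)
  hex 1: (5, -5, 0)
  hex 2: (6, -6, 0)
  hex 3: (7, -6, -1)
  hex 4: (8, -6, -2)
  hex 5: (8, -5, -3)
  hex 6: (8, -4, -4)
  hex 7: (7, -3, -4)
  hex 8: (6, -2, -4)
  hex 9: (5, -2, -3)
  hex 10: (4, -2, -2)
  hex 11: (4, -3, -1)
Sorted: 12 hexes.

Answer: 4 -4 0
4 -3 -1
4 -2 -2
5 -5 0
5 -2 -3
6 -6 0
6 -2 -4
7 -6 -1
7 -3 -4
8 -6 -2
8 -5 -3
8 -4 -4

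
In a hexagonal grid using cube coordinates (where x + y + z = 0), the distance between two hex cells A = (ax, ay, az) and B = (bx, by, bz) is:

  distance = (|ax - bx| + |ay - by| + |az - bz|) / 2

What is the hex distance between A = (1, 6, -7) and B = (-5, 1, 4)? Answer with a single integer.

|ax - bx| = |1 - (-5)| = 6
|ay - by| = |6 - 1| = 5
|az - bz| = |-7 - 4| = 11
distance = (6 + 5 + 11) / 2 = 22 / 2 = 11

Answer: 11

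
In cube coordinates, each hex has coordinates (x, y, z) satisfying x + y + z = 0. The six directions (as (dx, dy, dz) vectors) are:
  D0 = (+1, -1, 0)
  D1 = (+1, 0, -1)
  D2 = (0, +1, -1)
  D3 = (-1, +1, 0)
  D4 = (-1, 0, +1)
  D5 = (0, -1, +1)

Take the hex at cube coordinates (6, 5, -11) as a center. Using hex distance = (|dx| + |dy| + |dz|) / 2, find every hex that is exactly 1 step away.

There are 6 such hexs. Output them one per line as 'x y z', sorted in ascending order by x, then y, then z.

Answer: 5 5 -10
5 6 -11
6 4 -10
6 6 -12
7 4 -11
7 5 -12

Derivation:
Walk ring at distance 1 from (6, 5, -11):
Start at center + D4*1 = (5, 5, -10)
  hex 0: (5, 5, -10)
  hex 1: (6, 4, -10)
  hex 2: (7, 4, -11)
  hex 3: (7, 5, -12)
  hex 4: (6, 6, -12)
  hex 5: (5, 6, -11)
Sorted: 6 hexes.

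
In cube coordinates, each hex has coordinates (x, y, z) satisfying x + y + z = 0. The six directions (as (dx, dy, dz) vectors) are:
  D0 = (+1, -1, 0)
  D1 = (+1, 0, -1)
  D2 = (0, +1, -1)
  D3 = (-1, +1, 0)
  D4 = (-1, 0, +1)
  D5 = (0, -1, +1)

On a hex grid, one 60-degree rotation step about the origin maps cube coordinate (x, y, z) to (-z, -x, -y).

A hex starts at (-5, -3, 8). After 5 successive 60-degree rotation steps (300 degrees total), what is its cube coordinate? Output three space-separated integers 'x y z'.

Answer: 3 -8 5

Derivation:
Start: (-5, -3, 8)
Step 1: (-5, -3, 8) -> (-(8), -(-5), -(-3)) = (-8, 5, 3)
Step 2: (-8, 5, 3) -> (-(3), -(-8), -(5)) = (-3, 8, -5)
Step 3: (-3, 8, -5) -> (-(-5), -(-3), -(8)) = (5, 3, -8)
Step 4: (5, 3, -8) -> (-(-8), -(5), -(3)) = (8, -5, -3)
Step 5: (8, -5, -3) -> (-(-3), -(8), -(-5)) = (3, -8, 5)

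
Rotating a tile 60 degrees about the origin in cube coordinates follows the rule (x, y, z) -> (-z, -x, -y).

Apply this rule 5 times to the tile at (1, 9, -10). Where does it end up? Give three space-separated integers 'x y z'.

Answer: -9 10 -1

Derivation:
Start: (1, 9, -10)
Step 1: (1, 9, -10) -> (-(-10), -(1), -(9)) = (10, -1, -9)
Step 2: (10, -1, -9) -> (-(-9), -(10), -(-1)) = (9, -10, 1)
Step 3: (9, -10, 1) -> (-(1), -(9), -(-10)) = (-1, -9, 10)
Step 4: (-1, -9, 10) -> (-(10), -(-1), -(-9)) = (-10, 1, 9)
Step 5: (-10, 1, 9) -> (-(9), -(-10), -(1)) = (-9, 10, -1)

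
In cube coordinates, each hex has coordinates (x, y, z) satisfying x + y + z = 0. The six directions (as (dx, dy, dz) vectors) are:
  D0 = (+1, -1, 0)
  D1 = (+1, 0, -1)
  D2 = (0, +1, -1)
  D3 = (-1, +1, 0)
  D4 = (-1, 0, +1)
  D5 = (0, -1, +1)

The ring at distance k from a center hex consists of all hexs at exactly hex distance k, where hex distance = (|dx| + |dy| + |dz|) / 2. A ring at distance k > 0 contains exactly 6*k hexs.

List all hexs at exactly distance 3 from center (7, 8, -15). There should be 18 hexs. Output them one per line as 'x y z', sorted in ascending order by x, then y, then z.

Walk ring at distance 3 from (7, 8, -15):
Start at center + D4*3 = (4, 8, -12)
  hex 0: (4, 8, -12)
  hex 1: (5, 7, -12)
  hex 2: (6, 6, -12)
  hex 3: (7, 5, -12)
  hex 4: (8, 5, -13)
  hex 5: (9, 5, -14)
  hex 6: (10, 5, -15)
  hex 7: (10, 6, -16)
  hex 8: (10, 7, -17)
  hex 9: (10, 8, -18)
  hex 10: (9, 9, -18)
  hex 11: (8, 10, -18)
  hex 12: (7, 11, -18)
  hex 13: (6, 11, -17)
  hex 14: (5, 11, -16)
  hex 15: (4, 11, -15)
  hex 16: (4, 10, -14)
  hex 17: (4, 9, -13)
Sorted: 18 hexes.

Answer: 4 8 -12
4 9 -13
4 10 -14
4 11 -15
5 7 -12
5 11 -16
6 6 -12
6 11 -17
7 5 -12
7 11 -18
8 5 -13
8 10 -18
9 5 -14
9 9 -18
10 5 -15
10 6 -16
10 7 -17
10 8 -18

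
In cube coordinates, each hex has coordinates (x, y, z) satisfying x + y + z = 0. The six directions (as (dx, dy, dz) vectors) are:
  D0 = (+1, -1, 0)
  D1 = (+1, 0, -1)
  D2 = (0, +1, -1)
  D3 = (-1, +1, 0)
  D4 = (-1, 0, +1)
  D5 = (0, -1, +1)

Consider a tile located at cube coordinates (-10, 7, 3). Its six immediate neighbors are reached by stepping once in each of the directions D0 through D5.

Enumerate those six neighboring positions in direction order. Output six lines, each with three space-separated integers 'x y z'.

Center: (-10, 7, 3). Add each direction:
  D0: (-10, 7, 3) + (1, -1, 0) = (-9, 6, 3)
  D1: (-10, 7, 3) + (1, 0, -1) = (-9, 7, 2)
  D2: (-10, 7, 3) + (0, 1, -1) = (-10, 8, 2)
  D3: (-10, 7, 3) + (-1, 1, 0) = (-11, 8, 3)
  D4: (-10, 7, 3) + (-1, 0, 1) = (-11, 7, 4)
  D5: (-10, 7, 3) + (0, -1, 1) = (-10, 6, 4)

Answer: -9 6 3
-9 7 2
-10 8 2
-11 8 3
-11 7 4
-10 6 4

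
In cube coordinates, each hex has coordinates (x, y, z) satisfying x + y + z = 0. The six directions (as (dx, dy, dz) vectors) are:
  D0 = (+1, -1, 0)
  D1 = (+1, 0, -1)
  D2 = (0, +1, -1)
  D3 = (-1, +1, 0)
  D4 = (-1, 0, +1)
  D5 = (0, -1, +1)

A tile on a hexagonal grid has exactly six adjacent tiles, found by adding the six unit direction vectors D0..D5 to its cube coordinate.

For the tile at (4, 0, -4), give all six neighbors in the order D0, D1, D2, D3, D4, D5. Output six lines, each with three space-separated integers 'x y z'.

Center: (4, 0, -4). Add each direction:
  D0: (4, 0, -4) + (1, -1, 0) = (5, -1, -4)
  D1: (4, 0, -4) + (1, 0, -1) = (5, 0, -5)
  D2: (4, 0, -4) + (0, 1, -1) = (4, 1, -5)
  D3: (4, 0, -4) + (-1, 1, 0) = (3, 1, -4)
  D4: (4, 0, -4) + (-1, 0, 1) = (3, 0, -3)
  D5: (4, 0, -4) + (0, -1, 1) = (4, -1, -3)

Answer: 5 -1 -4
5 0 -5
4 1 -5
3 1 -4
3 0 -3
4 -1 -3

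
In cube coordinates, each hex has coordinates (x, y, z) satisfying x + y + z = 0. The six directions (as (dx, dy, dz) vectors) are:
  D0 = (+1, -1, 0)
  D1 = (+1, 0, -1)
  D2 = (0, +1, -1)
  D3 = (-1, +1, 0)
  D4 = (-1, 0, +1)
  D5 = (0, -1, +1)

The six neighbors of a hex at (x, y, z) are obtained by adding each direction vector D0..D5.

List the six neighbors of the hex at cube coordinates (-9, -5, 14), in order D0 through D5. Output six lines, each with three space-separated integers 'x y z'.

Center: (-9, -5, 14). Add each direction:
  D0: (-9, -5, 14) + (1, -1, 0) = (-8, -6, 14)
  D1: (-9, -5, 14) + (1, 0, -1) = (-8, -5, 13)
  D2: (-9, -5, 14) + (0, 1, -1) = (-9, -4, 13)
  D3: (-9, -5, 14) + (-1, 1, 0) = (-10, -4, 14)
  D4: (-9, -5, 14) + (-1, 0, 1) = (-10, -5, 15)
  D5: (-9, -5, 14) + (0, -1, 1) = (-9, -6, 15)

Answer: -8 -6 14
-8 -5 13
-9 -4 13
-10 -4 14
-10 -5 15
-9 -6 15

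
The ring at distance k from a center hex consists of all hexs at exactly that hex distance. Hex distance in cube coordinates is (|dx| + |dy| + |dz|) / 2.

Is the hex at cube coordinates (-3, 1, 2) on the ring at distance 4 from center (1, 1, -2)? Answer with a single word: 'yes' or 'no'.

|px - cx| = |-3 - 1| = 4
|py - cy| = |1 - 1| = 0
|pz - cz| = |2 - (-2)| = 4
distance = (4+0+4)/2 = 8/2 = 4
radius = 4; distance == radius -> yes

Answer: yes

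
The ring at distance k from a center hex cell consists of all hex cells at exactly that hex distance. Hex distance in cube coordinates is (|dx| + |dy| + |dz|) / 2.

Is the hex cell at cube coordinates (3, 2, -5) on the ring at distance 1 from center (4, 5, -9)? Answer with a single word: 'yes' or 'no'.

|px - cx| = |3 - 4| = 1
|py - cy| = |2 - 5| = 3
|pz - cz| = |-5 - (-9)| = 4
distance = (1+3+4)/2 = 8/2 = 4
radius = 1; distance != radius -> no

Answer: no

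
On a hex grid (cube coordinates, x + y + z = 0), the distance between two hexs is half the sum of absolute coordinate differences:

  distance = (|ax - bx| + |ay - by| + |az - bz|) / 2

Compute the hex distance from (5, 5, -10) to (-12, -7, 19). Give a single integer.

|ax - bx| = |5 - (-12)| = 17
|ay - by| = |5 - (-7)| = 12
|az - bz| = |-10 - 19| = 29
distance = (17 + 12 + 29) / 2 = 58 / 2 = 29

Answer: 29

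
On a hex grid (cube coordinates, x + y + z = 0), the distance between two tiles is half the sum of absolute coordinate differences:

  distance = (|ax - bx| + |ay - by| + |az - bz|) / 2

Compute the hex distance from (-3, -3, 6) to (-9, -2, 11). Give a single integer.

|ax - bx| = |-3 - (-9)| = 6
|ay - by| = |-3 - (-2)| = 1
|az - bz| = |6 - 11| = 5
distance = (6 + 1 + 5) / 2 = 12 / 2 = 6

Answer: 6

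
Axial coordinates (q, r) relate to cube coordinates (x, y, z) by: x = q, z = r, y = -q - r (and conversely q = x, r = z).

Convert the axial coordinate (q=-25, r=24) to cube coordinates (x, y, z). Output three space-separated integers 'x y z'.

x = q = -25
z = r = 24
y = -x - z = -(-25) - (24) = 1

Answer: -25 1 24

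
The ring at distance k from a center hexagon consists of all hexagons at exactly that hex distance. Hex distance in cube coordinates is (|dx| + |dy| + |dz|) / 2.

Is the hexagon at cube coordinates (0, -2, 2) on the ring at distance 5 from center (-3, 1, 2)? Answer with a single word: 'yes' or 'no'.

|px - cx| = |0 - (-3)| = 3
|py - cy| = |-2 - 1| = 3
|pz - cz| = |2 - 2| = 0
distance = (3+3+0)/2 = 6/2 = 3
radius = 5; distance != radius -> no

Answer: no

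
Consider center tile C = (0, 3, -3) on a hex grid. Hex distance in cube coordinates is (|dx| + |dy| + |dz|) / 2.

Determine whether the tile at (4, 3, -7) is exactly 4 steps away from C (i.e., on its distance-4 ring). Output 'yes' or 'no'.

|px - cx| = |4 - 0| = 4
|py - cy| = |3 - 3| = 0
|pz - cz| = |-7 - (-3)| = 4
distance = (4+0+4)/2 = 8/2 = 4
radius = 4; distance == radius -> yes

Answer: yes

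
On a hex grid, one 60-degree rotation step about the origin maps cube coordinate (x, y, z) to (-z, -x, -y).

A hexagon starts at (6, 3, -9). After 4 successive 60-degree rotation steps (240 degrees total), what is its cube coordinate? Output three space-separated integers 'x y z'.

Answer: -9 6 3

Derivation:
Start: (6, 3, -9)
Step 1: (6, 3, -9) -> (-(-9), -(6), -(3)) = (9, -6, -3)
Step 2: (9, -6, -3) -> (-(-3), -(9), -(-6)) = (3, -9, 6)
Step 3: (3, -9, 6) -> (-(6), -(3), -(-9)) = (-6, -3, 9)
Step 4: (-6, -3, 9) -> (-(9), -(-6), -(-3)) = (-9, 6, 3)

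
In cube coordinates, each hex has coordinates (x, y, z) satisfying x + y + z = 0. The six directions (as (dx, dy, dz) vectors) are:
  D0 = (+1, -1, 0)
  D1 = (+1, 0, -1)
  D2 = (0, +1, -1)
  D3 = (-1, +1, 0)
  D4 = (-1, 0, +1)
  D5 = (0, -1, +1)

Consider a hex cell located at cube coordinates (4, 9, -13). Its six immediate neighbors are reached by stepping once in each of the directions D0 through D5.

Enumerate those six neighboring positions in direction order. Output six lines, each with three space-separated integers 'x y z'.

Answer: 5 8 -13
5 9 -14
4 10 -14
3 10 -13
3 9 -12
4 8 -12

Derivation:
Center: (4, 9, -13). Add each direction:
  D0: (4, 9, -13) + (1, -1, 0) = (5, 8, -13)
  D1: (4, 9, -13) + (1, 0, -1) = (5, 9, -14)
  D2: (4, 9, -13) + (0, 1, -1) = (4, 10, -14)
  D3: (4, 9, -13) + (-1, 1, 0) = (3, 10, -13)
  D4: (4, 9, -13) + (-1, 0, 1) = (3, 9, -12)
  D5: (4, 9, -13) + (0, -1, 1) = (4, 8, -12)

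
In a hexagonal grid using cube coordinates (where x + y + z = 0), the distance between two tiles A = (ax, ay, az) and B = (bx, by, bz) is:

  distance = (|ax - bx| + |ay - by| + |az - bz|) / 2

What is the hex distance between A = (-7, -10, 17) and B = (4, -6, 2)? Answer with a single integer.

Answer: 15

Derivation:
|ax - bx| = |-7 - 4| = 11
|ay - by| = |-10 - (-6)| = 4
|az - bz| = |17 - 2| = 15
distance = (11 + 4 + 15) / 2 = 30 / 2 = 15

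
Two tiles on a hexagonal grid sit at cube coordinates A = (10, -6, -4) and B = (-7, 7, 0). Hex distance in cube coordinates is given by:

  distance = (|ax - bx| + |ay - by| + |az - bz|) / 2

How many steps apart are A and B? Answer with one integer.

Answer: 17

Derivation:
|ax - bx| = |10 - (-7)| = 17
|ay - by| = |-6 - 7| = 13
|az - bz| = |-4 - 0| = 4
distance = (17 + 13 + 4) / 2 = 34 / 2 = 17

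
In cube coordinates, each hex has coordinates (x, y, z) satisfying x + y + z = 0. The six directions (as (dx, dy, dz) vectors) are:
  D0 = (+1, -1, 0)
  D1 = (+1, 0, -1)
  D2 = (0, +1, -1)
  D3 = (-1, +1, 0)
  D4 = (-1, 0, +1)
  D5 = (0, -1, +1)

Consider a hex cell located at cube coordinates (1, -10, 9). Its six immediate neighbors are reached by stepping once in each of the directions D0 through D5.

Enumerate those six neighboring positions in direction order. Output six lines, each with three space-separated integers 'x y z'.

Answer: 2 -11 9
2 -10 8
1 -9 8
0 -9 9
0 -10 10
1 -11 10

Derivation:
Center: (1, -10, 9). Add each direction:
  D0: (1, -10, 9) + (1, -1, 0) = (2, -11, 9)
  D1: (1, -10, 9) + (1, 0, -1) = (2, -10, 8)
  D2: (1, -10, 9) + (0, 1, -1) = (1, -9, 8)
  D3: (1, -10, 9) + (-1, 1, 0) = (0, -9, 9)
  D4: (1, -10, 9) + (-1, 0, 1) = (0, -10, 10)
  D5: (1, -10, 9) + (0, -1, 1) = (1, -11, 10)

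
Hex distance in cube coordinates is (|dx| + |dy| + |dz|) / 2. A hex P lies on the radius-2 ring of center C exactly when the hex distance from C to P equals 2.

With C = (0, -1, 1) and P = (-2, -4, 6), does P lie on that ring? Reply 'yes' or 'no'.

|px - cx| = |-2 - 0| = 2
|py - cy| = |-4 - (-1)| = 3
|pz - cz| = |6 - 1| = 5
distance = (2+3+5)/2 = 10/2 = 5
radius = 2; distance != radius -> no

Answer: no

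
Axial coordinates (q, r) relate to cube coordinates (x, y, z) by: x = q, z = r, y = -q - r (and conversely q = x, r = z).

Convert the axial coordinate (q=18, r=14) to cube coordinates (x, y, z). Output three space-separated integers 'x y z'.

Answer: 18 -32 14

Derivation:
x = q = 18
z = r = 14
y = -x - z = -(18) - (14) = -32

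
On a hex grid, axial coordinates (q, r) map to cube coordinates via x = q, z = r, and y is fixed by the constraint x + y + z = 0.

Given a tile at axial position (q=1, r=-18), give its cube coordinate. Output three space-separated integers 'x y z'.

x = q = 1
z = r = -18
y = -x - z = -(1) - (-18) = 17

Answer: 1 17 -18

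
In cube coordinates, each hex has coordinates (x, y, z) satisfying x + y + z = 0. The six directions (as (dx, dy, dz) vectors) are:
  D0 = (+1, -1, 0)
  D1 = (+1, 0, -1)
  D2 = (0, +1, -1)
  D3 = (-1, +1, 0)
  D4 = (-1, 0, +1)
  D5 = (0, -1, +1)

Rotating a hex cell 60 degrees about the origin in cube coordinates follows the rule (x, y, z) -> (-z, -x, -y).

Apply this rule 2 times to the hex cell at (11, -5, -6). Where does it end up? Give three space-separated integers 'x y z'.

Answer: -5 -6 11

Derivation:
Start: (11, -5, -6)
Step 1: (11, -5, -6) -> (-(-6), -(11), -(-5)) = (6, -11, 5)
Step 2: (6, -11, 5) -> (-(5), -(6), -(-11)) = (-5, -6, 11)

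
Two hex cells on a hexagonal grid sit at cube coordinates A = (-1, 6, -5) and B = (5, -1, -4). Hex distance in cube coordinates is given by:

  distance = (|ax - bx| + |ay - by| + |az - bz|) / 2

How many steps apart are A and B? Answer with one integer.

Answer: 7

Derivation:
|ax - bx| = |-1 - 5| = 6
|ay - by| = |6 - (-1)| = 7
|az - bz| = |-5 - (-4)| = 1
distance = (6 + 7 + 1) / 2 = 14 / 2 = 7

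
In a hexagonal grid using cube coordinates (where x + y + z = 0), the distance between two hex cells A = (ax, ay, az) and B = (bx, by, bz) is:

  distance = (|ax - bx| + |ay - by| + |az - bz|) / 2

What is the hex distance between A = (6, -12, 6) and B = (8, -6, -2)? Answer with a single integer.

Answer: 8

Derivation:
|ax - bx| = |6 - 8| = 2
|ay - by| = |-12 - (-6)| = 6
|az - bz| = |6 - (-2)| = 8
distance = (2 + 6 + 8) / 2 = 16 / 2 = 8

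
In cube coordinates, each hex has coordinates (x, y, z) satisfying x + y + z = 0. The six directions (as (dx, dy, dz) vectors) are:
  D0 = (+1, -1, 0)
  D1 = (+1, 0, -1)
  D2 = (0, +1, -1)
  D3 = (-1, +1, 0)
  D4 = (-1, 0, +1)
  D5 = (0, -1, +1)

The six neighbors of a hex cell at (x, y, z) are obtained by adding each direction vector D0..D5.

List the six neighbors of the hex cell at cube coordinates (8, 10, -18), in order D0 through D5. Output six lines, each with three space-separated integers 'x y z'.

Answer: 9 9 -18
9 10 -19
8 11 -19
7 11 -18
7 10 -17
8 9 -17

Derivation:
Center: (8, 10, -18). Add each direction:
  D0: (8, 10, -18) + (1, -1, 0) = (9, 9, -18)
  D1: (8, 10, -18) + (1, 0, -1) = (9, 10, -19)
  D2: (8, 10, -18) + (0, 1, -1) = (8, 11, -19)
  D3: (8, 10, -18) + (-1, 1, 0) = (7, 11, -18)
  D4: (8, 10, -18) + (-1, 0, 1) = (7, 10, -17)
  D5: (8, 10, -18) + (0, -1, 1) = (8, 9, -17)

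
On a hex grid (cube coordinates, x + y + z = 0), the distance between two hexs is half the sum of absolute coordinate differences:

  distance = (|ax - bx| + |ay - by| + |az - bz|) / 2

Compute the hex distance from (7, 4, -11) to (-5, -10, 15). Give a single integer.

|ax - bx| = |7 - (-5)| = 12
|ay - by| = |4 - (-10)| = 14
|az - bz| = |-11 - 15| = 26
distance = (12 + 14 + 26) / 2 = 52 / 2 = 26

Answer: 26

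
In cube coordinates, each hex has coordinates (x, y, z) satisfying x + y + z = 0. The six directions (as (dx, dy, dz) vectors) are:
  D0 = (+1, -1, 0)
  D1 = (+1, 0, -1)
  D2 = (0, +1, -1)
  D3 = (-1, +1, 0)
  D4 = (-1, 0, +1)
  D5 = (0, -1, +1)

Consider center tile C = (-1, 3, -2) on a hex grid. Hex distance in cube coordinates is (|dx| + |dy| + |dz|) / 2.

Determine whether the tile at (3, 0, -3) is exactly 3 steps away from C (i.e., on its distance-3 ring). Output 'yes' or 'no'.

Answer: no

Derivation:
|px - cx| = |3 - (-1)| = 4
|py - cy| = |0 - 3| = 3
|pz - cz| = |-3 - (-2)| = 1
distance = (4+3+1)/2 = 8/2 = 4
radius = 3; distance != radius -> no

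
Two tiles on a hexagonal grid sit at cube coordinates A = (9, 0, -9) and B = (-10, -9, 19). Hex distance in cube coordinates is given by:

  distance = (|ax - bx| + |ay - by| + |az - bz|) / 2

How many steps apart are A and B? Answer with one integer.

Answer: 28

Derivation:
|ax - bx| = |9 - (-10)| = 19
|ay - by| = |0 - (-9)| = 9
|az - bz| = |-9 - 19| = 28
distance = (19 + 9 + 28) / 2 = 56 / 2 = 28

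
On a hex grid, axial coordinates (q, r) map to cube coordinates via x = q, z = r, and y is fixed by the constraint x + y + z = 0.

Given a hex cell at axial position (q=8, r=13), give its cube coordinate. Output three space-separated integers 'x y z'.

Answer: 8 -21 13

Derivation:
x = q = 8
z = r = 13
y = -x - z = -(8) - (13) = -21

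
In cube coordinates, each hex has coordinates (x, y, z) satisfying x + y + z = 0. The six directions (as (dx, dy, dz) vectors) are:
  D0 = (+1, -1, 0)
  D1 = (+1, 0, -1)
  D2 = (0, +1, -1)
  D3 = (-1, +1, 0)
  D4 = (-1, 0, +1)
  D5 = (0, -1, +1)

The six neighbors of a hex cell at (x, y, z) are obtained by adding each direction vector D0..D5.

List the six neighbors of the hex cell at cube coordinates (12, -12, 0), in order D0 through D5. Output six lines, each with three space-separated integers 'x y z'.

Center: (12, -12, 0). Add each direction:
  D0: (12, -12, 0) + (1, -1, 0) = (13, -13, 0)
  D1: (12, -12, 0) + (1, 0, -1) = (13, -12, -1)
  D2: (12, -12, 0) + (0, 1, -1) = (12, -11, -1)
  D3: (12, -12, 0) + (-1, 1, 0) = (11, -11, 0)
  D4: (12, -12, 0) + (-1, 0, 1) = (11, -12, 1)
  D5: (12, -12, 0) + (0, -1, 1) = (12, -13, 1)

Answer: 13 -13 0
13 -12 -1
12 -11 -1
11 -11 0
11 -12 1
12 -13 1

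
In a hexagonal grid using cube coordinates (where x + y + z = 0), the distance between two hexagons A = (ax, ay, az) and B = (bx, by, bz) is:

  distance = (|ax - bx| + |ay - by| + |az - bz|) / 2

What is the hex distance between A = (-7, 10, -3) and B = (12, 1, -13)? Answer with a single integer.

|ax - bx| = |-7 - 12| = 19
|ay - by| = |10 - 1| = 9
|az - bz| = |-3 - (-13)| = 10
distance = (19 + 9 + 10) / 2 = 38 / 2 = 19

Answer: 19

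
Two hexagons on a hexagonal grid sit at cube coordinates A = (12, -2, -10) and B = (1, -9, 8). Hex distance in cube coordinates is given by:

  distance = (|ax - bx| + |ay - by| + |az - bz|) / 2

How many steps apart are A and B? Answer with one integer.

|ax - bx| = |12 - 1| = 11
|ay - by| = |-2 - (-9)| = 7
|az - bz| = |-10 - 8| = 18
distance = (11 + 7 + 18) / 2 = 36 / 2 = 18

Answer: 18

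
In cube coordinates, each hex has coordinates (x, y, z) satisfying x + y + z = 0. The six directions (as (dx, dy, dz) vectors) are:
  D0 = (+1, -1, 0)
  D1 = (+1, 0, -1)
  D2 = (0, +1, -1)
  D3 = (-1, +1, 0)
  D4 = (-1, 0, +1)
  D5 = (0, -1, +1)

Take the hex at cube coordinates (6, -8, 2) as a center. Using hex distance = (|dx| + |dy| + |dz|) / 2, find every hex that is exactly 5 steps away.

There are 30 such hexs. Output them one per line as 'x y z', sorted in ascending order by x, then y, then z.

Walk ring at distance 5 from (6, -8, 2):
Start at center + D4*5 = (1, -8, 7)
  hex 0: (1, -8, 7)
  hex 1: (2, -9, 7)
  hex 2: (3, -10, 7)
  hex 3: (4, -11, 7)
  hex 4: (5, -12, 7)
  hex 5: (6, -13, 7)
  hex 6: (7, -13, 6)
  hex 7: (8, -13, 5)
  hex 8: (9, -13, 4)
  hex 9: (10, -13, 3)
  hex 10: (11, -13, 2)
  hex 11: (11, -12, 1)
  hex 12: (11, -11, 0)
  hex 13: (11, -10, -1)
  hex 14: (11, -9, -2)
  hex 15: (11, -8, -3)
  hex 16: (10, -7, -3)
  hex 17: (9, -6, -3)
  hex 18: (8, -5, -3)
  hex 19: (7, -4, -3)
  hex 20: (6, -3, -3)
  hex 21: (5, -3, -2)
  hex 22: (4, -3, -1)
  hex 23: (3, -3, 0)
  hex 24: (2, -3, 1)
  hex 25: (1, -3, 2)
  hex 26: (1, -4, 3)
  hex 27: (1, -5, 4)
  hex 28: (1, -6, 5)
  hex 29: (1, -7, 6)
Sorted: 30 hexes.

Answer: 1 -8 7
1 -7 6
1 -6 5
1 -5 4
1 -4 3
1 -3 2
2 -9 7
2 -3 1
3 -10 7
3 -3 0
4 -11 7
4 -3 -1
5 -12 7
5 -3 -2
6 -13 7
6 -3 -3
7 -13 6
7 -4 -3
8 -13 5
8 -5 -3
9 -13 4
9 -6 -3
10 -13 3
10 -7 -3
11 -13 2
11 -12 1
11 -11 0
11 -10 -1
11 -9 -2
11 -8 -3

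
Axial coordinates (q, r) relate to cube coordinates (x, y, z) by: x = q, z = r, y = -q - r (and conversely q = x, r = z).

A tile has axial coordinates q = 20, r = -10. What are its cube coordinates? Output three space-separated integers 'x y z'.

Answer: 20 -10 -10

Derivation:
x = q = 20
z = r = -10
y = -x - z = -(20) - (-10) = -10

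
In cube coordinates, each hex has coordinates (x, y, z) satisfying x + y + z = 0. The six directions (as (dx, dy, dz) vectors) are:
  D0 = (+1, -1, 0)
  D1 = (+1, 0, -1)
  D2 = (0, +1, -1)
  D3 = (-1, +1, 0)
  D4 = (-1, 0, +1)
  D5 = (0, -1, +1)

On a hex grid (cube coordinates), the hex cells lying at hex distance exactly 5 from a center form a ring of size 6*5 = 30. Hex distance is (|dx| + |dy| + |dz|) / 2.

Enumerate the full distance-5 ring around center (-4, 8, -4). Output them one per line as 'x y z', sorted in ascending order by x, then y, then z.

Walk ring at distance 5 from (-4, 8, -4):
Start at center + D4*5 = (-9, 8, 1)
  hex 0: (-9, 8, 1)
  hex 1: (-8, 7, 1)
  hex 2: (-7, 6, 1)
  hex 3: (-6, 5, 1)
  hex 4: (-5, 4, 1)
  hex 5: (-4, 3, 1)
  hex 6: (-3, 3, 0)
  hex 7: (-2, 3, -1)
  hex 8: (-1, 3, -2)
  hex 9: (0, 3, -3)
  hex 10: (1, 3, -4)
  hex 11: (1, 4, -5)
  hex 12: (1, 5, -6)
  hex 13: (1, 6, -7)
  hex 14: (1, 7, -8)
  hex 15: (1, 8, -9)
  hex 16: (0, 9, -9)
  hex 17: (-1, 10, -9)
  hex 18: (-2, 11, -9)
  hex 19: (-3, 12, -9)
  hex 20: (-4, 13, -9)
  hex 21: (-5, 13, -8)
  hex 22: (-6, 13, -7)
  hex 23: (-7, 13, -6)
  hex 24: (-8, 13, -5)
  hex 25: (-9, 13, -4)
  hex 26: (-9, 12, -3)
  hex 27: (-9, 11, -2)
  hex 28: (-9, 10, -1)
  hex 29: (-9, 9, 0)
Sorted: 30 hexes.

Answer: -9 8 1
-9 9 0
-9 10 -1
-9 11 -2
-9 12 -3
-9 13 -4
-8 7 1
-8 13 -5
-7 6 1
-7 13 -6
-6 5 1
-6 13 -7
-5 4 1
-5 13 -8
-4 3 1
-4 13 -9
-3 3 0
-3 12 -9
-2 3 -1
-2 11 -9
-1 3 -2
-1 10 -9
0 3 -3
0 9 -9
1 3 -4
1 4 -5
1 5 -6
1 6 -7
1 7 -8
1 8 -9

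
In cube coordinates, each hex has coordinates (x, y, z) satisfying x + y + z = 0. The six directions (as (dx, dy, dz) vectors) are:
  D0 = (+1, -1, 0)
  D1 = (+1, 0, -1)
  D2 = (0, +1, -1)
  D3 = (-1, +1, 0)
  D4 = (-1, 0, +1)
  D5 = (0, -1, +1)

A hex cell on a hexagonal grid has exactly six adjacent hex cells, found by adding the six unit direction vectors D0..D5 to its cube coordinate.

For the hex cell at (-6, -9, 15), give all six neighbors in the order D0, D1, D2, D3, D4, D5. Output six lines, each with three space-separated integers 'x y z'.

Center: (-6, -9, 15). Add each direction:
  D0: (-6, -9, 15) + (1, -1, 0) = (-5, -10, 15)
  D1: (-6, -9, 15) + (1, 0, -1) = (-5, -9, 14)
  D2: (-6, -9, 15) + (0, 1, -1) = (-6, -8, 14)
  D3: (-6, -9, 15) + (-1, 1, 0) = (-7, -8, 15)
  D4: (-6, -9, 15) + (-1, 0, 1) = (-7, -9, 16)
  D5: (-6, -9, 15) + (0, -1, 1) = (-6, -10, 16)

Answer: -5 -10 15
-5 -9 14
-6 -8 14
-7 -8 15
-7 -9 16
-6 -10 16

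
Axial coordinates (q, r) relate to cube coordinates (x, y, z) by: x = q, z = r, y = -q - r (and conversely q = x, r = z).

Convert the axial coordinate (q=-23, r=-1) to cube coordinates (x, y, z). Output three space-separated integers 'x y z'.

x = q = -23
z = r = -1
y = -x - z = -(-23) - (-1) = 24

Answer: -23 24 -1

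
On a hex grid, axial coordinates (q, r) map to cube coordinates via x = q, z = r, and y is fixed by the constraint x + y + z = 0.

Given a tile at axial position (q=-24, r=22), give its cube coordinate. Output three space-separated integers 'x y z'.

Answer: -24 2 22

Derivation:
x = q = -24
z = r = 22
y = -x - z = -(-24) - (22) = 2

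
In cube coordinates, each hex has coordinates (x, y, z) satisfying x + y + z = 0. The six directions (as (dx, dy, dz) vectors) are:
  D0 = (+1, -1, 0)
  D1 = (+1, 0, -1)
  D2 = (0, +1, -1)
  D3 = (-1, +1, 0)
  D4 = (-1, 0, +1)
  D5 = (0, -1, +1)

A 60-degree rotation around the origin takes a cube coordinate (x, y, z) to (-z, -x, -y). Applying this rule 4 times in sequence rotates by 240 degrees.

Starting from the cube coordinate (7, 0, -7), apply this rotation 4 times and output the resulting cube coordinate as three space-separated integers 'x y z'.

Start: (7, 0, -7)
Step 1: (7, 0, -7) -> (-(-7), -(7), -(0)) = (7, -7, 0)
Step 2: (7, -7, 0) -> (-(0), -(7), -(-7)) = (0, -7, 7)
Step 3: (0, -7, 7) -> (-(7), -(0), -(-7)) = (-7, 0, 7)
Step 4: (-7, 0, 7) -> (-(7), -(-7), -(0)) = (-7, 7, 0)

Answer: -7 7 0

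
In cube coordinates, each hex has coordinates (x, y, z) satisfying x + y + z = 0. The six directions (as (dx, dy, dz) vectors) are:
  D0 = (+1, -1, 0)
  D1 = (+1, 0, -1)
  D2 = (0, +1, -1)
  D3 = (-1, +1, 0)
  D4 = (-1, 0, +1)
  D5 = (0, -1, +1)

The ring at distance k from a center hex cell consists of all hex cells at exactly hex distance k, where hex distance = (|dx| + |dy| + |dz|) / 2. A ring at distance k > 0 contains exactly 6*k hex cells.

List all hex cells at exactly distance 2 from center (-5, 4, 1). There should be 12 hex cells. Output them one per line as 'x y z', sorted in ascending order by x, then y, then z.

Walk ring at distance 2 from (-5, 4, 1):
Start at center + D4*2 = (-7, 4, 3)
  hex 0: (-7, 4, 3)
  hex 1: (-6, 3, 3)
  hex 2: (-5, 2, 3)
  hex 3: (-4, 2, 2)
  hex 4: (-3, 2, 1)
  hex 5: (-3, 3, 0)
  hex 6: (-3, 4, -1)
  hex 7: (-4, 5, -1)
  hex 8: (-5, 6, -1)
  hex 9: (-6, 6, 0)
  hex 10: (-7, 6, 1)
  hex 11: (-7, 5, 2)
Sorted: 12 hexes.

Answer: -7 4 3
-7 5 2
-7 6 1
-6 3 3
-6 6 0
-5 2 3
-5 6 -1
-4 2 2
-4 5 -1
-3 2 1
-3 3 0
-3 4 -1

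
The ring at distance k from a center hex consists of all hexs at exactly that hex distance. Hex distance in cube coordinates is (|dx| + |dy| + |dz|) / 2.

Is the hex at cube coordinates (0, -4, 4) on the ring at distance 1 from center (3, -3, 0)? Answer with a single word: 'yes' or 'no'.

Answer: no

Derivation:
|px - cx| = |0 - 3| = 3
|py - cy| = |-4 - (-3)| = 1
|pz - cz| = |4 - 0| = 4
distance = (3+1+4)/2 = 8/2 = 4
radius = 1; distance != radius -> no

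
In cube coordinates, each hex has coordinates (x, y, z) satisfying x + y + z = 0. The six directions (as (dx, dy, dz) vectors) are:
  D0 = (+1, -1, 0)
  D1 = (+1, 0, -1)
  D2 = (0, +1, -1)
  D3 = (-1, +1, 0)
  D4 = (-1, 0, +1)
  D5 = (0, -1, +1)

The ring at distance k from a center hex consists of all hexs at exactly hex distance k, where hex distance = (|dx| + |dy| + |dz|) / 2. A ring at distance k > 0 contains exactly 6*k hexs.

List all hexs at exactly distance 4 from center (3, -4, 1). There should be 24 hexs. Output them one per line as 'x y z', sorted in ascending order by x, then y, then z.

Walk ring at distance 4 from (3, -4, 1):
Start at center + D4*4 = (-1, -4, 5)
  hex 0: (-1, -4, 5)
  hex 1: (0, -5, 5)
  hex 2: (1, -6, 5)
  hex 3: (2, -7, 5)
  hex 4: (3, -8, 5)
  hex 5: (4, -8, 4)
  hex 6: (5, -8, 3)
  hex 7: (6, -8, 2)
  hex 8: (7, -8, 1)
  hex 9: (7, -7, 0)
  hex 10: (7, -6, -1)
  hex 11: (7, -5, -2)
  hex 12: (7, -4, -3)
  hex 13: (6, -3, -3)
  hex 14: (5, -2, -3)
  hex 15: (4, -1, -3)
  hex 16: (3, 0, -3)
  hex 17: (2, 0, -2)
  hex 18: (1, 0, -1)
  hex 19: (0, 0, 0)
  hex 20: (-1, 0, 1)
  hex 21: (-1, -1, 2)
  hex 22: (-1, -2, 3)
  hex 23: (-1, -3, 4)
Sorted: 24 hexes.

Answer: -1 -4 5
-1 -3 4
-1 -2 3
-1 -1 2
-1 0 1
0 -5 5
0 0 0
1 -6 5
1 0 -1
2 -7 5
2 0 -2
3 -8 5
3 0 -3
4 -8 4
4 -1 -3
5 -8 3
5 -2 -3
6 -8 2
6 -3 -3
7 -8 1
7 -7 0
7 -6 -1
7 -5 -2
7 -4 -3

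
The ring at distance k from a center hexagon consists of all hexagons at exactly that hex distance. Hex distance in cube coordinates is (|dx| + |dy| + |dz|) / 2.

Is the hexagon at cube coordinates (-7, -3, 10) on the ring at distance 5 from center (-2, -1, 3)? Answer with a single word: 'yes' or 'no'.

Answer: no

Derivation:
|px - cx| = |-7 - (-2)| = 5
|py - cy| = |-3 - (-1)| = 2
|pz - cz| = |10 - 3| = 7
distance = (5+2+7)/2 = 14/2 = 7
radius = 5; distance != radius -> no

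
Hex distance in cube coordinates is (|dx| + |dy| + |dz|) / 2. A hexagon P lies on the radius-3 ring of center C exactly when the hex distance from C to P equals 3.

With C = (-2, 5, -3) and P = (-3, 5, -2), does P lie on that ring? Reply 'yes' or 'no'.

|px - cx| = |-3 - (-2)| = 1
|py - cy| = |5 - 5| = 0
|pz - cz| = |-2 - (-3)| = 1
distance = (1+0+1)/2 = 2/2 = 1
radius = 3; distance != radius -> no

Answer: no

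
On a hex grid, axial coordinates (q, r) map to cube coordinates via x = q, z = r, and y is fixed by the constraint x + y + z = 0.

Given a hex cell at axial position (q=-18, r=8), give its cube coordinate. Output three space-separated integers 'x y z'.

Answer: -18 10 8

Derivation:
x = q = -18
z = r = 8
y = -x - z = -(-18) - (8) = 10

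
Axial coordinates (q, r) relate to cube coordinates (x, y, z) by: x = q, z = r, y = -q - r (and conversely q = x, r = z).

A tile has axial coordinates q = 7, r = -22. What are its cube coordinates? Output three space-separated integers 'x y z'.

Answer: 7 15 -22

Derivation:
x = q = 7
z = r = -22
y = -x - z = -(7) - (-22) = 15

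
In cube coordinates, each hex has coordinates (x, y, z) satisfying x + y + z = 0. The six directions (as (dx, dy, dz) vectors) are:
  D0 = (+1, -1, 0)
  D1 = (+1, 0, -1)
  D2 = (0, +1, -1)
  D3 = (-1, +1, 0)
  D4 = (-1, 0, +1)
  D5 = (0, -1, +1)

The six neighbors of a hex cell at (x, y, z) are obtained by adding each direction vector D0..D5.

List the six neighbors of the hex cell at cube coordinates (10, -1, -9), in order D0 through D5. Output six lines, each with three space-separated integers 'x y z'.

Center: (10, -1, -9). Add each direction:
  D0: (10, -1, -9) + (1, -1, 0) = (11, -2, -9)
  D1: (10, -1, -9) + (1, 0, -1) = (11, -1, -10)
  D2: (10, -1, -9) + (0, 1, -1) = (10, 0, -10)
  D3: (10, -1, -9) + (-1, 1, 0) = (9, 0, -9)
  D4: (10, -1, -9) + (-1, 0, 1) = (9, -1, -8)
  D5: (10, -1, -9) + (0, -1, 1) = (10, -2, -8)

Answer: 11 -2 -9
11 -1 -10
10 0 -10
9 0 -9
9 -1 -8
10 -2 -8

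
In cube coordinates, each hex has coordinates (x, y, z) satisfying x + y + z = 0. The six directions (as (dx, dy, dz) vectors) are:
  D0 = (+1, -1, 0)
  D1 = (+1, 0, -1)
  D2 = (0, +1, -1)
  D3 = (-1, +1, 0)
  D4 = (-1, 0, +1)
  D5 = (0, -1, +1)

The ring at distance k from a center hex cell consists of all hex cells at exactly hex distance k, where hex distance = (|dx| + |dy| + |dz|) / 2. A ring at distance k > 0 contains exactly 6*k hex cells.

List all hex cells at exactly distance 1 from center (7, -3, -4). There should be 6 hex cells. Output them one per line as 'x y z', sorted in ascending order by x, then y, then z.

Walk ring at distance 1 from (7, -3, -4):
Start at center + D4*1 = (6, -3, -3)
  hex 0: (6, -3, -3)
  hex 1: (7, -4, -3)
  hex 2: (8, -4, -4)
  hex 3: (8, -3, -5)
  hex 4: (7, -2, -5)
  hex 5: (6, -2, -4)
Sorted: 6 hexes.

Answer: 6 -3 -3
6 -2 -4
7 -4 -3
7 -2 -5
8 -4 -4
8 -3 -5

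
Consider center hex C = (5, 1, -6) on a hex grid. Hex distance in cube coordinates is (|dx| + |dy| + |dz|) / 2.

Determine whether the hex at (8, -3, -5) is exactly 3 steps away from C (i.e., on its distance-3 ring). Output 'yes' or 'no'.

Answer: no

Derivation:
|px - cx| = |8 - 5| = 3
|py - cy| = |-3 - 1| = 4
|pz - cz| = |-5 - (-6)| = 1
distance = (3+4+1)/2 = 8/2 = 4
radius = 3; distance != radius -> no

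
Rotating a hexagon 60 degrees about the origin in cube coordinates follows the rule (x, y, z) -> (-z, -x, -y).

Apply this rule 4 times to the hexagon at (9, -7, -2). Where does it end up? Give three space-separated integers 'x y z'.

Start: (9, -7, -2)
Step 1: (9, -7, -2) -> (-(-2), -(9), -(-7)) = (2, -9, 7)
Step 2: (2, -9, 7) -> (-(7), -(2), -(-9)) = (-7, -2, 9)
Step 3: (-7, -2, 9) -> (-(9), -(-7), -(-2)) = (-9, 7, 2)
Step 4: (-9, 7, 2) -> (-(2), -(-9), -(7)) = (-2, 9, -7)

Answer: -2 9 -7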